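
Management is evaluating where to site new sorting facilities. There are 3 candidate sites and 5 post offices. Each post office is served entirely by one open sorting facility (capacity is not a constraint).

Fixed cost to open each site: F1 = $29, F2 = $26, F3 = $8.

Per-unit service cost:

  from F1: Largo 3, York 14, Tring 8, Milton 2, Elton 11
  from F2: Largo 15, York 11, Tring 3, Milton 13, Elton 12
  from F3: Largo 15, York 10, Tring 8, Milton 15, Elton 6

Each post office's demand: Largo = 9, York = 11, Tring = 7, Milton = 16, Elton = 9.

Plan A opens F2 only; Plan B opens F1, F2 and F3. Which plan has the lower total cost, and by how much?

Plan A: {F2}: Largo→F2 15·9=135, York→F2 11·11=121, Tring→F2 3·7=21, Milton→F2 13·16=208, Elton→F2 12·9=108. Service 593; fixed 26; total 619.
Plan B: {F1, F2, F3}: Largo→F1 3·9=27, York→F3 10·11=110, Tring→F2 3·7=21, Milton→F1 2·16=32, Elton→F3 6·9=54. Service 244; fixed 63; total 307.
Difference: |619 − 307| = 312.

Plan B is cheaper by 312.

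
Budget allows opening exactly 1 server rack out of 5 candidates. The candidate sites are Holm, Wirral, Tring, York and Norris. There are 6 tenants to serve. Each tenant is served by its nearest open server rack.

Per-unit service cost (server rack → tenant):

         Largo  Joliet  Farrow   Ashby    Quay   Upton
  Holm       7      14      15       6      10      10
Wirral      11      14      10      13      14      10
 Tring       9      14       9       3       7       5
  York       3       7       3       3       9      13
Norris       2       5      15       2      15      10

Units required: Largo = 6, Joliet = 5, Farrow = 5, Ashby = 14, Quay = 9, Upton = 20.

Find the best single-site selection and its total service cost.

Choose Tring only; total service cost 374.

With exactly 1 open, each tenant uses its cheapest among the chosen.
{Tring}: Largo→Tring 9·6=54, Joliet→Tring 14·5=70, Farrow→Tring 9·5=45, Ashby→Tring 3·14=42, Quay→Tring 7·9=63, Upton→Tring 5·20=100. Service cost 374.
{York}: service cost 451
{Norris}: service cost 475
Among all 5 size-1 choices, {Tring} is lowest.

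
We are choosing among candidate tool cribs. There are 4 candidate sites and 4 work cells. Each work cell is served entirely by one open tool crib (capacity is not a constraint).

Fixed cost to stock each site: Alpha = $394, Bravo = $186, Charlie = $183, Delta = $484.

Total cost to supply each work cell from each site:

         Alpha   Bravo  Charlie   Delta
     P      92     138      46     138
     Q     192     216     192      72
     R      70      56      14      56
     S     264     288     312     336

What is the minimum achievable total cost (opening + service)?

For any fixed open set, each work cell goes to its cheapest open site; total = fixed + service.
{Charlie}: P→Charlie 46, Q→Charlie 192, R→Charlie 14, S→Charlie 312. Service 564; fixed 183; total 747.
{Bravo}: service 698 + fixed 186 = 884
{Bravo, Charlie}: service 540 + fixed 369 = 909
{Alpha, Bravo, Charlie, Delta}: P→Charlie 46, Q→Delta 72, R→Charlie 14, S→Alpha 264. Service 396; fixed 1247; total 1643.
No other subset beats 747.

Minimum total cost: 747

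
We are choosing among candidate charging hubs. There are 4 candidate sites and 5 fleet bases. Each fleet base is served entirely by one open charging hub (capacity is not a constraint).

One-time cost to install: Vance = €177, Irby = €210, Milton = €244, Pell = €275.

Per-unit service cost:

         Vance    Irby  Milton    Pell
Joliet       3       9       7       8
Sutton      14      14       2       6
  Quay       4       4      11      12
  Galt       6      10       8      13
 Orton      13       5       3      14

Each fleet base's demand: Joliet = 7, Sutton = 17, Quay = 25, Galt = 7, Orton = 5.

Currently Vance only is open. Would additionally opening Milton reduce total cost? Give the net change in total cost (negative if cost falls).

Yes — net change −10 (cost falls by 10).

Current service cost with {Vance}: 466.
Adding Milton: each fleet base re-picks its cheapest; new service cost 212, saving 254.
Extra fixed cost: 244. Net change = 244 − 254 = -10.
(Totals: 643 → 633.)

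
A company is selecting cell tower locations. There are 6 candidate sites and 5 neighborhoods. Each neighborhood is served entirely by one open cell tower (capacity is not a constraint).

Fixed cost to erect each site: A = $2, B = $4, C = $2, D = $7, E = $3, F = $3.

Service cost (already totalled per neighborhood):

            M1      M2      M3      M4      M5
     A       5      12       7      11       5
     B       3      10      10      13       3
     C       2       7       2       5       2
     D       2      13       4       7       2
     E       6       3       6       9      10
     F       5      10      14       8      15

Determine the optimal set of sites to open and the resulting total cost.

For any fixed open set, each neighborhood goes to its cheapest open site; total = fixed + service.
{C, E}: M1→C 2, M2→E 3, M3→C 2, M4→C 5, M5→C 2. Service 14; fixed 5; total 19.
{C}: service 18 + fixed 2 = 20
{A, C, E}: service 14 + fixed 7 = 21
{A, B, C, D, E, F}: service 14 + fixed 21 = 35
No other subset beats 19.

Open C and E; minimum total cost 19.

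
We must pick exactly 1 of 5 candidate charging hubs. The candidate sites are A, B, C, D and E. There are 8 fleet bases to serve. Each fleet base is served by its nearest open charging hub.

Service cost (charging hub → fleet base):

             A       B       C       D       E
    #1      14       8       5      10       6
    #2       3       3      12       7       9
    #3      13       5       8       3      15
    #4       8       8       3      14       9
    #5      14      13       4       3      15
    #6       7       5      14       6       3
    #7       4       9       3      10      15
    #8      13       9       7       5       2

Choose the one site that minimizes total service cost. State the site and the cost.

With exactly 1 open, each fleet base uses its cheapest among the chosen.
{C}: #1→C 5, #2→C 12, #3→C 8, #4→C 3, #5→C 4, #6→C 14, #7→C 3, #8→C 7. Service cost 56.
{D}: service cost 58
{B}: service cost 60
Among all 5 size-1 choices, {C} is lowest.

Choose C only; total service cost 56.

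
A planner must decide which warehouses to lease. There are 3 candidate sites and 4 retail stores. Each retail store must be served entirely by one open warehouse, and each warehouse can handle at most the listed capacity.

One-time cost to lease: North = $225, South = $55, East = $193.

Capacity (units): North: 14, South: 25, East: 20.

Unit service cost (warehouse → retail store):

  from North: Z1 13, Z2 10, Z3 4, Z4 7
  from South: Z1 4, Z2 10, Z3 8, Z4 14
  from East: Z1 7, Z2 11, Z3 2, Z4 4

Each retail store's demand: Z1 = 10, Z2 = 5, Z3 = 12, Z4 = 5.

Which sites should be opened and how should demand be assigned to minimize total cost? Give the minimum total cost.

Minimum total cost: 382

Open {South, East}: Z1→South 4·10=40, Z2→South 10·5=50, Z3→East 2·12=24, Z4→East 4·5=20.
Loads: South carries 15/25, East carries 17/20. Service 134; fixed 248; total 382.
Next best feasible plan costs 432.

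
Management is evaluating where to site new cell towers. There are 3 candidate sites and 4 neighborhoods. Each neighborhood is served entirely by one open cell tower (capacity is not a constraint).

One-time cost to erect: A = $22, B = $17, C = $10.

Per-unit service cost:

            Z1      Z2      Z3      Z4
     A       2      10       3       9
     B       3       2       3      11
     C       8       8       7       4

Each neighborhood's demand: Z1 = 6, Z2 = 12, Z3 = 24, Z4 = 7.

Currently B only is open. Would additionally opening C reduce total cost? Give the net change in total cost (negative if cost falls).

Current service cost with {B}: 191.
Adding C: each neighborhood re-picks its cheapest; new service cost 142, saving 49.
Extra fixed cost: 10. Net change = 10 − 49 = -39.
(Totals: 208 → 169.)

Yes — net change −39 (cost falls by 39).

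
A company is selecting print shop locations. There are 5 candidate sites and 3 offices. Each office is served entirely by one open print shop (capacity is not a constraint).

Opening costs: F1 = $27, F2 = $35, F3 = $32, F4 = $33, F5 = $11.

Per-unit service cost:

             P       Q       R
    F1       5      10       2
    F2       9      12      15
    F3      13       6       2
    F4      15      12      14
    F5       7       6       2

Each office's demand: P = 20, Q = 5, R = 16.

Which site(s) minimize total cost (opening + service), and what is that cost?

For any fixed open set, each office goes to its cheapest open site; total = fixed + service.
{F1, F5}: P→F1 5·20=100, Q→F5 6·5=30, R→F1 2·16=32. Service 162; fixed 38; total 200.
{F1}: service 182 + fixed 27 = 209
{F5}: service 202 + fixed 11 = 213
{F1, F2, F3, F4, F5}: P→F1 5·20=100, Q→F3 6·5=30, R→F1 2·16=32. Service 162; fixed 138; total 300.
No other subset beats 200.

Open F1 and F5; minimum total cost 200.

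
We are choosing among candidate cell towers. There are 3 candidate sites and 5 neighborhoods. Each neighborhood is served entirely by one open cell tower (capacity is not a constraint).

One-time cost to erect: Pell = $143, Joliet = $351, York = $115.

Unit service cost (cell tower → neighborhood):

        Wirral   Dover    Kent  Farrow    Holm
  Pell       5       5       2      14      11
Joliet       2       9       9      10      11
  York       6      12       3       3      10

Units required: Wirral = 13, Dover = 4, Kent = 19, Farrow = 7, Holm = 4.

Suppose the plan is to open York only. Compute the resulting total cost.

Each neighborhood is assigned to its cheapest site among the open ones.
{York}: Wirral→York 6·13=78, Dover→York 12·4=48, Kent→York 3·19=57, Farrow→York 3·7=21, Holm→York 10·4=40. Service 244; fixed 115; total 359.

Total cost: 359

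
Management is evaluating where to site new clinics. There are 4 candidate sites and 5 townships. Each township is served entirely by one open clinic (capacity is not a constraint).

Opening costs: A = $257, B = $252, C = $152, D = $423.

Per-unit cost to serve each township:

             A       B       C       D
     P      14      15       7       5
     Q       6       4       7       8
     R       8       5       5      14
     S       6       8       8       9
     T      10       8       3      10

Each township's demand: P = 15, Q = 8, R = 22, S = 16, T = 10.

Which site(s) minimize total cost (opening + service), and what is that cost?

Open C only; minimum total cost 581.

For any fixed open set, each township goes to its cheapest open site; total = fixed + service.
{C}: P→C 7·15=105, Q→C 7·8=56, R→C 5·22=110, S→C 8·16=128, T→C 3·10=30. Service 429; fixed 152; total 581.
{A, C}: P→C 7·15=105, Q→A 6·8=48, R→C 5·22=110, S→A 6·16=96, T→C 3·10=30. Service 389; fixed 409; total 798.
{B, C}: service 405 + fixed 404 = 809
{A, B, C, D}: P→D 5·15=75, Q→B 4·8=32, R→B 5·22=110, S→A 6·16=96, T→C 3·10=30. Service 343; fixed 1084; total 1427.
No other subset beats 581.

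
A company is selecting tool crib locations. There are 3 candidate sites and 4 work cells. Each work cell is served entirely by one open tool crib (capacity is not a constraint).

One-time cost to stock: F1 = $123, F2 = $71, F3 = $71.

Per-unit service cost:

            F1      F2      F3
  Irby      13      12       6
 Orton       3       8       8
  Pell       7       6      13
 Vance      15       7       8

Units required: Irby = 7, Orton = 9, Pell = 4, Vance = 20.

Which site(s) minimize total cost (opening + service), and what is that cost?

For any fixed open set, each work cell goes to its cheapest open site; total = fixed + service.
{F2}: Irby→F2 12·7=84, Orton→F2 8·9=72, Pell→F2 6·4=24, Vance→F2 7·20=140. Service 320; fixed 71; total 391.
{F3}: Irby→F3 6·7=42, Orton→F3 8·9=72, Pell→F3 13·4=52, Vance→F3 8·20=160. Service 326; fixed 71; total 397.
{F2, F3}: service 278 + fixed 142 = 420
{F1, F2, F3}: service 233 + fixed 265 = 498
No other subset beats 391.

Open F2 only; minimum total cost 391.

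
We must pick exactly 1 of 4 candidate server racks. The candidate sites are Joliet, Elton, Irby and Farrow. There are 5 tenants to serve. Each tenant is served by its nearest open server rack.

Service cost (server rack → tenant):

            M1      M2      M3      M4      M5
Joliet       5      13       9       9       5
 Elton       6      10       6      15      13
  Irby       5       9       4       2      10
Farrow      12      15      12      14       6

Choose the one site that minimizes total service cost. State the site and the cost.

Choose Irby only; total service cost 30.

With exactly 1 open, each tenant uses its cheapest among the chosen.
{Irby}: M1→Irby 5, M2→Irby 9, M3→Irby 4, M4→Irby 2, M5→Irby 10. Service cost 30.
{Joliet}: service cost 41
{Elton}: service cost 50
Among all 4 size-1 choices, {Irby} is lowest.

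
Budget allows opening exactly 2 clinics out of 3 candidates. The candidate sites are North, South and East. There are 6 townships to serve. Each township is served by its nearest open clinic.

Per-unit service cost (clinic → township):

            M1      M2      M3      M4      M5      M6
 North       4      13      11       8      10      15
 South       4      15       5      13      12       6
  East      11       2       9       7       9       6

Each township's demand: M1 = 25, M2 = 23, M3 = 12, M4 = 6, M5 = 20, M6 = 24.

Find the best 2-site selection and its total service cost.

Choose South and East; total service cost 572.

With exactly 2 open, each township uses its cheapest among the chosen.
{South, East}: M1→South 4·25=100, M2→East 2·23=46, M3→South 5·12=60, M4→East 7·6=42, M5→East 9·20=180, M6→South 6·24=144. Service cost 572.
{North, East}: service cost 620
{North, South}: service cost 851
Among all 3 size-2 choices, {South, East} is lowest.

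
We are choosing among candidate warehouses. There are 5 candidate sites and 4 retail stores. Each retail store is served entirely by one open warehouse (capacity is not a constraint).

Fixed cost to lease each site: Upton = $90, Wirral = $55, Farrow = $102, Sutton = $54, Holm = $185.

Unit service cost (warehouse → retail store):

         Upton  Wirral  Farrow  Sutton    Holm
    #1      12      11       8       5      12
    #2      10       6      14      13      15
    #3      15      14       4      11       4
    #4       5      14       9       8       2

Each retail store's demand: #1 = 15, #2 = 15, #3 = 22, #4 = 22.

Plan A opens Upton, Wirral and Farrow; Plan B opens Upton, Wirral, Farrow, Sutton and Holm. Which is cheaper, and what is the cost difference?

Plan A: {Upton, Wirral, Farrow}: #1→Farrow 8·15=120, #2→Wirral 6·15=90, #3→Farrow 4·22=88, #4→Upton 5·22=110. Service 408; fixed 247; total 655.
Plan B: {Upton, Wirral, Farrow, Sutton, Holm}: #1→Sutton 5·15=75, #2→Wirral 6·15=90, #3→Farrow 4·22=88, #4→Holm 2·22=44. Service 297; fixed 486; total 783.
Difference: |655 − 783| = 128.

Plan A is cheaper by 128.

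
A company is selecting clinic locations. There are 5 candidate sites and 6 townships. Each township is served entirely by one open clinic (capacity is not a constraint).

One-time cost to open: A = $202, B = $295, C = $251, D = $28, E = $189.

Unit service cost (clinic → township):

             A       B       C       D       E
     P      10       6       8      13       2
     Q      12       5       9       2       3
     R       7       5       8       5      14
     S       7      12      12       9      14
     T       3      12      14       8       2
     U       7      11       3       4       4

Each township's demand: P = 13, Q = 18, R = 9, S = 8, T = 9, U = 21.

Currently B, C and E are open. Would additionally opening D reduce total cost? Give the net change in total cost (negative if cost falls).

Current service cost with {B, C, E}: 302.
Adding D: each township re-picks its cheapest; new service cost 260, saving 42.
Extra fixed cost: 28. Net change = 28 − 42 = -14.
(Totals: 1037 → 1023.)

Yes — net change −14 (cost falls by 14).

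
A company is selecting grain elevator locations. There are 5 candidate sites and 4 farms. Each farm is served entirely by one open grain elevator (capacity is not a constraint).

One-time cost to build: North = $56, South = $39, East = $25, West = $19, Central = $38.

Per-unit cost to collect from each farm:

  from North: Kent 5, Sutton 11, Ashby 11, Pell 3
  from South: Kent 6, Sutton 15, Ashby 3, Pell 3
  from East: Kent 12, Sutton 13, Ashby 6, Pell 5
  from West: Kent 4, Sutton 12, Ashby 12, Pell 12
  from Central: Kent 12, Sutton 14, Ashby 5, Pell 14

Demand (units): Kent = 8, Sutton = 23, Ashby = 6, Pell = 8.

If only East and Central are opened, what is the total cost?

Total cost: 528

Each farm is assigned to its cheapest site among the open ones.
{East, Central}: Kent→East 12·8=96, Sutton→East 13·23=299, Ashby→Central 5·6=30, Pell→East 5·8=40. Service 465; fixed 63; total 528.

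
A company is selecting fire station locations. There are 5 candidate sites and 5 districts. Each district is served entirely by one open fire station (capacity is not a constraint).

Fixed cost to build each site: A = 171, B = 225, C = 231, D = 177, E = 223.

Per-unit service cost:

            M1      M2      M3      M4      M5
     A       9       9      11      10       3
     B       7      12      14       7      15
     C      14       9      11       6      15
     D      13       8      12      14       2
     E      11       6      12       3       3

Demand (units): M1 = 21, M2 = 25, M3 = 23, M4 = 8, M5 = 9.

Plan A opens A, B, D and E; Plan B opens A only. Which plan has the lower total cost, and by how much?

Plan B is cheaper by 443.

Plan A: {A, B, D, E}: M1→B 7·21=147, M2→E 6·25=150, M3→A 11·23=253, M4→E 3·8=24, M5→D 2·9=18. Service 592; fixed 796; total 1388.
Plan B: {A}: M1→A 9·21=189, M2→A 9·25=225, M3→A 11·23=253, M4→A 10·8=80, M5→A 3·9=27. Service 774; fixed 171; total 945.
Difference: |1388 − 945| = 443.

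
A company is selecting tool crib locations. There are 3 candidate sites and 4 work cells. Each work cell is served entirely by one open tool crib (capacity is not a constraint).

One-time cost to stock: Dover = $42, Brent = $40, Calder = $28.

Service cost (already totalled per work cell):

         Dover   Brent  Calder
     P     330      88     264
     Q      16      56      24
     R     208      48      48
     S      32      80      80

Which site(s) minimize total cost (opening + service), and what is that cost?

Open Dover and Brent; minimum total cost 266.

For any fixed open set, each work cell goes to its cheapest open site; total = fixed + service.
{Dover, Brent}: P→Brent 88, Q→Dover 16, R→Brent 48, S→Dover 32. Service 184; fixed 82; total 266.
{Dover, Brent, Calder}: service 184 + fixed 110 = 294
{Brent, Calder}: service 240 + fixed 68 = 308
{Calder}: service 416 + fixed 28 = 444
No other subset beats 266.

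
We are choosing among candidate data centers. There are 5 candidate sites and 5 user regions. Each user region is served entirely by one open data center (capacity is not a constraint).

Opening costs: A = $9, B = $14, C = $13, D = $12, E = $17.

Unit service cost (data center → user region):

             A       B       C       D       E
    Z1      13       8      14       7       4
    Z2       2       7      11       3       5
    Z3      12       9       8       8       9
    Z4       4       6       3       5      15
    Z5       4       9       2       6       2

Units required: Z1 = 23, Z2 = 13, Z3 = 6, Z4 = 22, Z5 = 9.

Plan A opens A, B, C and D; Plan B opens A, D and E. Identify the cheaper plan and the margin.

Plan B is cheaper by 57.

Plan A: {A, B, C, D}: Z1→D 7·23=161, Z2→A 2·13=26, Z3→C 8·6=48, Z4→C 3·22=66, Z5→C 2·9=18. Service 319; fixed 48; total 367.
Plan B: {A, D, E}: Z1→E 4·23=92, Z2→A 2·13=26, Z3→D 8·6=48, Z4→A 4·22=88, Z5→E 2·9=18. Service 272; fixed 38; total 310.
Difference: |367 − 310| = 57.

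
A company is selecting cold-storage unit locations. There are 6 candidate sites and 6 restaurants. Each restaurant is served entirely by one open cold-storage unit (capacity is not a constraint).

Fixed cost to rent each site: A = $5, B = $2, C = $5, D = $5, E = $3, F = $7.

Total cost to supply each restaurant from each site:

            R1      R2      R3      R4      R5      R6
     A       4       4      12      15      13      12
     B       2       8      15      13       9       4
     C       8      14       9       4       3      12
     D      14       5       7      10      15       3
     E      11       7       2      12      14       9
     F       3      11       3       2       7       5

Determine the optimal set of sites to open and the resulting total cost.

Open B, C and E; minimum total cost 32.

For any fixed open set, each restaurant goes to its cheapest open site; total = fixed + service.
{B, C, E}: R1→B 2, R2→E 7, R3→E 2, R4→C 4, R5→C 3, R6→B 4. Service 22; fixed 10; total 32.
{A, B, C, E}: R1→B 2, R2→A 4, R3→E 2, R4→C 4, R5→C 3, R6→B 4. Service 19; fixed 15; total 34.
{B, C, D, E}: service 19 + fixed 15 = 34
{A, B, C, D, E, F}: service 16 + fixed 27 = 43
No other subset beats 32.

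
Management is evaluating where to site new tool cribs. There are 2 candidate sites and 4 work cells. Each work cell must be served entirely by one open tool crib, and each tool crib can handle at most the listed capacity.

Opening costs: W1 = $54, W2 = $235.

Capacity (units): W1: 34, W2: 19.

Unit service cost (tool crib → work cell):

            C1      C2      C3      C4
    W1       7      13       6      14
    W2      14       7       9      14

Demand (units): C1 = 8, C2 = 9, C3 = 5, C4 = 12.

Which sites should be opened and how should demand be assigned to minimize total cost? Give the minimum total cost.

Minimum total cost: 425

Open {W1}: C1→W1 7·8=56, C2→W1 13·9=117, C3→W1 6·5=30, C4→W1 14·12=168.
Loads: W1 carries 34/34. Service 371; fixed 54; total 425.
Next best feasible plan costs 606.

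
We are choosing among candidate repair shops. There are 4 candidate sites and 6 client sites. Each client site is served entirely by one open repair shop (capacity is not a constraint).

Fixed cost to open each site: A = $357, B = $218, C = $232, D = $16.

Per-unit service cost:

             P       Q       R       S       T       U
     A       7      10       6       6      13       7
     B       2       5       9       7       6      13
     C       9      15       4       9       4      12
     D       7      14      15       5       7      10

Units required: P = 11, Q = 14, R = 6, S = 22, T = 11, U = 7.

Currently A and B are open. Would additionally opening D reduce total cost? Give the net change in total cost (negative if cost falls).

Current service cost with {A, B}: 375.
Adding D: each client site re-picks its cheapest; new service cost 353, saving 22.
Extra fixed cost: 16. Net change = 16 − 22 = -6.
(Totals: 950 → 944.)

Yes — net change −6 (cost falls by 6).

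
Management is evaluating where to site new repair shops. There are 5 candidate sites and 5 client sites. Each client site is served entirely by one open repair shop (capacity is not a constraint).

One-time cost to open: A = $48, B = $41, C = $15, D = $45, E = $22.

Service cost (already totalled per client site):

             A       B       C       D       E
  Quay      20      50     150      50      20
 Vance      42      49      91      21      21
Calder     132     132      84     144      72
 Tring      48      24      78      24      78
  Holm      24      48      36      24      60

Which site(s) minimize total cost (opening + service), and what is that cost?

For any fixed open set, each client site goes to its cheapest open site; total = fixed + service.
{D, E}: Quay→E 20, Vance→D 21, Calder→E 72, Tring→D 24, Holm→D 24. Service 161; fixed 67; total 228.
{C, D, E}: Quay→E 20, Vance→D 21, Calder→E 72, Tring→D 24, Holm→D 24. Service 161; fixed 82; total 243.
{B, E}: service 185 + fixed 63 = 248
{A, B, C, D, E}: service 161 + fixed 171 = 332
No other subset beats 228.

Open D and E; minimum total cost 228.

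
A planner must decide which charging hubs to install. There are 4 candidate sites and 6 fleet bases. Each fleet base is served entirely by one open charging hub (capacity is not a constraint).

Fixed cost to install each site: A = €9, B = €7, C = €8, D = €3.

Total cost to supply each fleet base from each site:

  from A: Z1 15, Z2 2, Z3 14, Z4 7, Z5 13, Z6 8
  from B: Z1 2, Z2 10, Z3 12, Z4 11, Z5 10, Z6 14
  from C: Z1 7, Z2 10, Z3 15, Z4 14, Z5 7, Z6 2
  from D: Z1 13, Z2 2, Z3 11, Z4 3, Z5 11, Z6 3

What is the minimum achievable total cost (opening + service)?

Minimum total cost: 41

For any fixed open set, each fleet base goes to its cheapest open site; total = fixed + service.
{B, D}: Z1→B 2, Z2→D 2, Z3→D 11, Z4→D 3, Z5→B 10, Z6→D 3. Service 31; fixed 10; total 41.
{C, D}: Z1→C 7, Z2→D 2, Z3→D 11, Z4→D 3, Z5→C 7, Z6→C 2. Service 32; fixed 11; total 43.
{B, C, D}: service 27 + fixed 18 = 45
{A, B, C, D}: Z1→B 2, Z2→A 2, Z3→D 11, Z4→D 3, Z5→C 7, Z6→C 2. Service 27; fixed 27; total 54.
No other subset beats 41.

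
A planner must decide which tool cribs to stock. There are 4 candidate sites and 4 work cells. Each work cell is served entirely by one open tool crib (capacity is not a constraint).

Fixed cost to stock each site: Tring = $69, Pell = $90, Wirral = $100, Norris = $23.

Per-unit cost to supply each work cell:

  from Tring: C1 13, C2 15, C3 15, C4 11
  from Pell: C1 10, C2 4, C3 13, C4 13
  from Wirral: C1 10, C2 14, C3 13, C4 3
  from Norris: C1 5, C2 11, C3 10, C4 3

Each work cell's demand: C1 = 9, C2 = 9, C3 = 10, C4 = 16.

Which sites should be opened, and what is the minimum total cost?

For any fixed open set, each work cell goes to its cheapest open site; total = fixed + service.
{Norris}: C1→Norris 5·9=45, C2→Norris 11·9=99, C3→Norris 10·10=100, C4→Norris 3·16=48. Service 292; fixed 23; total 315.
{Pell, Norris}: service 229 + fixed 113 = 342
{Tring, Norris}: service 292 + fixed 92 = 384
{Tring, Pell, Wirral, Norris}: service 229 + fixed 282 = 511
No other subset beats 315.

Open Norris only; minimum total cost 315.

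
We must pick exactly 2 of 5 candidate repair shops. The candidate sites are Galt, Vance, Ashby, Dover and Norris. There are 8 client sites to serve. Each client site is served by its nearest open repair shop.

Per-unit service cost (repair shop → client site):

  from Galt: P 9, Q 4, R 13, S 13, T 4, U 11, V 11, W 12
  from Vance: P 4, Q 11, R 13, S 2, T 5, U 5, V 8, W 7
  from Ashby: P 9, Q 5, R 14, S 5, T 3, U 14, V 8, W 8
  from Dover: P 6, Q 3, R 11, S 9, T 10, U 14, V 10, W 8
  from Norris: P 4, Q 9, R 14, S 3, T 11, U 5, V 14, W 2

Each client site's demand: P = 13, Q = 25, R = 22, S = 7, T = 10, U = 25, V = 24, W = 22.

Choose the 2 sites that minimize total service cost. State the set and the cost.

With exactly 2 open, each client site uses its cheapest among the chosen.
{Ashby, Norris}: P→Norris 4·13=52, Q→Ashby 5·25=125, R→Ashby 14·22=308, S→Norris 3·7=21, T→Ashby 3·10=30, U→Norris 5·25=125, V→Ashby 8·24=192, W→Norris 2·22=44. Service cost 897.
{Dover, Norris}: service cost 899
{Vance, Dover}: service cost 904
Among all 10 size-2 choices, {Ashby, Norris} is lowest.

Choose Ashby and Norris; total service cost 897.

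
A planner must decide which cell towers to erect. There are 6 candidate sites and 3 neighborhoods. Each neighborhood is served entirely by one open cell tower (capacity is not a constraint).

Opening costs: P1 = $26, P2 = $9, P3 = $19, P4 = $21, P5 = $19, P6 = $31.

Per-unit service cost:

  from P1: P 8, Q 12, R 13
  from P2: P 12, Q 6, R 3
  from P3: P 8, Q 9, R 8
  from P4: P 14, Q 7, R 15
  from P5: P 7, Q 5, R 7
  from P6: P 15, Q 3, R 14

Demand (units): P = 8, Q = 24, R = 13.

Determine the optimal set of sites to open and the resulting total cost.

Open P2, P5 and P6; minimum total cost 226.

For any fixed open set, each neighborhood goes to its cheapest open site; total = fixed + service.
{P2, P5, P6}: P→P5 7·8=56, Q→P6 3·24=72, R→P2 3·13=39. Service 167; fixed 59; total 226.
{P2, P3, P6}: service 175 + fixed 59 = 234
{P1, P2, P6}: service 175 + fixed 66 = 241
{P1, P2, P3, P4, P5, P6}: P→P5 7·8=56, Q→P6 3·24=72, R→P2 3·13=39. Service 167; fixed 125; total 292.
No other subset beats 226.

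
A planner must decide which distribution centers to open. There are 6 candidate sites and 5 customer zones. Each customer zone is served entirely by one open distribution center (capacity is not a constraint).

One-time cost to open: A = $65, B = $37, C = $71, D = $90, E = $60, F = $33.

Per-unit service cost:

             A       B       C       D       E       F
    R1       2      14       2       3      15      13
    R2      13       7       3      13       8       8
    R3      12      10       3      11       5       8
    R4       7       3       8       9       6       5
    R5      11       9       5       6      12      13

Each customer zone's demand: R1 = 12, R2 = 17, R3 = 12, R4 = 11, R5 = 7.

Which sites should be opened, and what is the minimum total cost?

Open B and C; minimum total cost 287.

For any fixed open set, each customer zone goes to its cheapest open site; total = fixed + service.
{B, C}: R1→C 2·12=24, R2→C 3·17=51, R3→C 3·12=36, R4→B 3·11=33, R5→C 5·7=35. Service 179; fixed 108; total 287.
{C}: service 234 + fixed 71 = 305
{C, F}: service 201 + fixed 104 = 305
{A, B, C, D, E, F}: R1→A 2·12=24, R2→C 3·17=51, R3→C 3·12=36, R4→B 3·11=33, R5→C 5·7=35. Service 179; fixed 356; total 535.
No other subset beats 287.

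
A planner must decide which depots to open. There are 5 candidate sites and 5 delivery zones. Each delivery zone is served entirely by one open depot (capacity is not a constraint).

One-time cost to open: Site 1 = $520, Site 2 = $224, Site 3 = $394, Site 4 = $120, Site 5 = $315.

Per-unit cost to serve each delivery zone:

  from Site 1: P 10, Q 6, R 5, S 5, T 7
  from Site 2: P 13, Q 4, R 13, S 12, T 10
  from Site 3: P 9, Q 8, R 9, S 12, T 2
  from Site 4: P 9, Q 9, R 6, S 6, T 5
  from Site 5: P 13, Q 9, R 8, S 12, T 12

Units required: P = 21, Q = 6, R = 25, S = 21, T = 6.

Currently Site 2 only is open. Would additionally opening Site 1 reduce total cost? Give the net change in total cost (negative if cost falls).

Current service cost with {Site 2}: 934.
Adding Site 1: each delivery zone re-picks its cheapest; new service cost 506, saving 428.
Extra fixed cost: 520. Net change = 520 − 428 = 92.
(Totals: 1158 → 1250.)

No — net change +92 (cost rises by 92).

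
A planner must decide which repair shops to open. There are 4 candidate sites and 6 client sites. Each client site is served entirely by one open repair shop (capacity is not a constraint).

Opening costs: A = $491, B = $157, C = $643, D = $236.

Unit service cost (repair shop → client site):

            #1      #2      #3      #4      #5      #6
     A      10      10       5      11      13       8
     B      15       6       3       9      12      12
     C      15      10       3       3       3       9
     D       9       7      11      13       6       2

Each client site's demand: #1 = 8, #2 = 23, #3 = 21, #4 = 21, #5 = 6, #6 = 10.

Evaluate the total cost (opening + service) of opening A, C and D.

Each client site is assigned to its cheapest site among the open ones.
{A, C, D}: #1→D 9·8=72, #2→D 7·23=161, #3→C 3·21=63, #4→C 3·21=63, #5→C 3·6=18, #6→D 2·10=20. Service 397; fixed 1370; total 1767.

Total cost: 1767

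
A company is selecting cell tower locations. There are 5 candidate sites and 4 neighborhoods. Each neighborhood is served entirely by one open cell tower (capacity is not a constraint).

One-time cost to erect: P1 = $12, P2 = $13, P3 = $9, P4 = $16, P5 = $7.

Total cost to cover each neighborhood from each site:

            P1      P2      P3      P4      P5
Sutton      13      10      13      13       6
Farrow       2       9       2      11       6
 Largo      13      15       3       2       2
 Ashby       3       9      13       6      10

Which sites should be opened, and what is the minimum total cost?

Open P5 only; minimum total cost 31.

For any fixed open set, each neighborhood goes to its cheapest open site; total = fixed + service.
{P5}: Sutton→P5 6, Farrow→P5 6, Largo→P5 2, Ashby→P5 10. Service 24; fixed 7; total 31.
{P1, P5}: Sutton→P5 6, Farrow→P1 2, Largo→P5 2, Ashby→P1 3. Service 13; fixed 19; total 32.
{P3, P5}: service 20 + fixed 16 = 36
{P1, P2, P3, P4, P5}: service 13 + fixed 57 = 70
No other subset beats 31.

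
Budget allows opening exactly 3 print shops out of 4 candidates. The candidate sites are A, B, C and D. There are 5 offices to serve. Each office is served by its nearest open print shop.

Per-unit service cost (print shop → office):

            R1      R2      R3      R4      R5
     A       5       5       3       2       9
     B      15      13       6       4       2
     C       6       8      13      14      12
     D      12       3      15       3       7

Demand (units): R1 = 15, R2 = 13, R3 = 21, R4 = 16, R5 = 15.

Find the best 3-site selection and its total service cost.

Choose A, B and D; total service cost 239.

With exactly 3 open, each office uses its cheapest among the chosen.
{A, B, D}: R1→A 5·15=75, R2→D 3·13=39, R3→A 3·21=63, R4→A 2·16=32, R5→B 2·15=30. Service cost 239.
{A, B, C}: service cost 265
{A, C, D}: service cost 314
Among all 4 size-3 choices, {A, B, D} is lowest.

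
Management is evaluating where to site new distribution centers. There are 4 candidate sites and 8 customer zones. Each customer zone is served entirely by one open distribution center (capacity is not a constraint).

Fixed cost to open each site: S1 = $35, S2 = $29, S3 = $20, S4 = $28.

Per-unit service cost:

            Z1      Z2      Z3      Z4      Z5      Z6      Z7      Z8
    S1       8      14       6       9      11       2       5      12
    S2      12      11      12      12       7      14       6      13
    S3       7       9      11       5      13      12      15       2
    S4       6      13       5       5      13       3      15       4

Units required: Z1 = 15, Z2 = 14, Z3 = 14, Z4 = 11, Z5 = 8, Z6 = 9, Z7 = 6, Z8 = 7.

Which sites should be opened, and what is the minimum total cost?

For any fixed open set, each customer zone goes to its cheapest open site; total = fixed + service.
{S2, S3, S4}: Z1→S4 6·15=90, Z2→S3 9·14=126, Z3→S4 5·14=70, Z4→S3 5·11=55, Z5→S2 7·8=56, Z6→S4 3·9=27, Z7→S2 6·6=36, Z8→S3 2·7=14. Service 474; fixed 77; total 551.
{S1, S2, S3, S4}: Z1→S4 6·15=90, Z2→S3 9·14=126, Z3→S4 5·14=70, Z4→S3 5·11=55, Z5→S2 7·8=56, Z6→S1 2·9=18, Z7→S1 5·6=30, Z8→S3 2·7=14. Service 459; fixed 112; total 571.
{S1, S2, S3}: Z1→S3 7·15=105, Z2→S3 9·14=126, Z3→S1 6·14=84, Z4→S3 5·11=55, Z5→S2 7·8=56, Z6→S1 2·9=18, Z7→S1 5·6=30, Z8→S3 2·7=14. Service 488; fixed 84; total 572.
{S3}: service 756 + fixed 20 = 776
No other subset beats 551.

Open S2, S3 and S4; minimum total cost 551.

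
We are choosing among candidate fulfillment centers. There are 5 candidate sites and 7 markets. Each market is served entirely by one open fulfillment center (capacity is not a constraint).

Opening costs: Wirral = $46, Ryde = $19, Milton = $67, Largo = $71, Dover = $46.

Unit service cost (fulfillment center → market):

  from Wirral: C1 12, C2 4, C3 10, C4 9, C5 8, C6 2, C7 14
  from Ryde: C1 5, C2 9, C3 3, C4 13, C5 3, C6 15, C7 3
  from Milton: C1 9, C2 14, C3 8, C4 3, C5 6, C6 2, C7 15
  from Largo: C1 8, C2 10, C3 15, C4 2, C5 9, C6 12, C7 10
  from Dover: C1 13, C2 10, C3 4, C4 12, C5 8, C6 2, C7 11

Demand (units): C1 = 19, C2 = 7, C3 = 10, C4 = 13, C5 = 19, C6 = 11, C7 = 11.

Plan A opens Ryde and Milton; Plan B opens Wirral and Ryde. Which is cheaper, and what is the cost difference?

Plan A: {Ryde, Milton}: C1→Ryde 5·19=95, C2→Ryde 9·7=63, C3→Ryde 3·10=30, C4→Milton 3·13=39, C5→Ryde 3·19=57, C6→Milton 2·11=22, C7→Ryde 3·11=33. Service 339; fixed 86; total 425.
Plan B: {Wirral, Ryde}: C1→Ryde 5·19=95, C2→Wirral 4·7=28, C3→Ryde 3·10=30, C4→Wirral 9·13=117, C5→Ryde 3·19=57, C6→Wirral 2·11=22, C7→Ryde 3·11=33. Service 382; fixed 65; total 447.
Difference: |425 − 447| = 22.

Plan A is cheaper by 22.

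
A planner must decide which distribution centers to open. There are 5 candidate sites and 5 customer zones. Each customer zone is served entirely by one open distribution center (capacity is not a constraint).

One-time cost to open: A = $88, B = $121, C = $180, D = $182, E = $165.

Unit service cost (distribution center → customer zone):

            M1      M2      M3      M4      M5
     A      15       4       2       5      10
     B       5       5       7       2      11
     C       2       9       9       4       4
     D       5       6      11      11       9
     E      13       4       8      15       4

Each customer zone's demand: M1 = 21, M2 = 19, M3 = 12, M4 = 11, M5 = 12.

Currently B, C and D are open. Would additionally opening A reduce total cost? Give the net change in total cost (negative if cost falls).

Current service cost with {B, C, D}: 291.
Adding A: each customer zone re-picks its cheapest; new service cost 212, saving 79.
Extra fixed cost: 88. Net change = 88 − 79 = 9.
(Totals: 774 → 783.)

No — net change +9 (cost rises by 9).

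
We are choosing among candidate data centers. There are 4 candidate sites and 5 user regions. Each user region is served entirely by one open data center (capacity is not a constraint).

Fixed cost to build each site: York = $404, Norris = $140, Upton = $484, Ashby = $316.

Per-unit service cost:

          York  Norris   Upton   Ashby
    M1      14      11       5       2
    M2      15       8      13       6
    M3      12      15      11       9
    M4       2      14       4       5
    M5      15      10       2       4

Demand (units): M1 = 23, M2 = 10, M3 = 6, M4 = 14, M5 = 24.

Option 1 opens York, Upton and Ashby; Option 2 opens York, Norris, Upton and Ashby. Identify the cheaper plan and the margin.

Option 1: {York, Upton, Ashby}: M1→Ashby 2·23=46, M2→Ashby 6·10=60, M3→Ashby 9·6=54, M4→York 2·14=28, M5→Upton 2·24=48. Service 236; fixed 1204; total 1440.
Option 2: {York, Norris, Upton, Ashby}: M1→Ashby 2·23=46, M2→Ashby 6·10=60, M3→Ashby 9·6=54, M4→York 2·14=28, M5→Upton 2·24=48. Service 236; fixed 1344; total 1580.
Difference: |1440 − 1580| = 140.

Option 1 is cheaper by 140.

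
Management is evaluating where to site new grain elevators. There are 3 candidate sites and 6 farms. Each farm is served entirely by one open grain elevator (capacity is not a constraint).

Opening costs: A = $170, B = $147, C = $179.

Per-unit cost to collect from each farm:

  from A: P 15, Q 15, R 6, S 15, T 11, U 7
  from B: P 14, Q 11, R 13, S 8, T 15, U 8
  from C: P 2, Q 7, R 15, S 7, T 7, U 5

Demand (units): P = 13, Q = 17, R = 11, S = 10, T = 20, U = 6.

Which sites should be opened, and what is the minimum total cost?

Open C only; minimum total cost 729.

For any fixed open set, each farm goes to its cheapest open site; total = fixed + service.
{C}: P→C 2·13=26, Q→C 7·17=119, R→C 15·11=165, S→C 7·10=70, T→C 7·20=140, U→C 5·6=30. Service 550; fixed 179; total 729.
{A, C}: service 451 + fixed 349 = 800
{B, C}: service 528 + fixed 326 = 854
{A, B, C}: P→C 2·13=26, Q→C 7·17=119, R→A 6·11=66, S→C 7·10=70, T→C 7·20=140, U→C 5·6=30. Service 451; fixed 496; total 947.
No other subset beats 729.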